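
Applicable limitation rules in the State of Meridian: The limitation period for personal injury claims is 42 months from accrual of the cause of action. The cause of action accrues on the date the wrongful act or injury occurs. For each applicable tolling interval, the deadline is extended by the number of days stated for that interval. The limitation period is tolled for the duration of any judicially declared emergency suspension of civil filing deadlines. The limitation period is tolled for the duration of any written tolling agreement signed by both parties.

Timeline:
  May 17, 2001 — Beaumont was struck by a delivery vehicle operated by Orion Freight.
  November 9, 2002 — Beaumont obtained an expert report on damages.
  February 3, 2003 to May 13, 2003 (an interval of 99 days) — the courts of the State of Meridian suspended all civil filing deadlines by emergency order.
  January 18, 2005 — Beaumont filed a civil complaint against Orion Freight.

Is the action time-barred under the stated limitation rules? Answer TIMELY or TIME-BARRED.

TIMELY

The cause of action accrued on May 17, 2001, the date of the act.
The untolled deadline — 42 months after May 17, 2001 — is November 17, 2004.
The emergency suspension of filing deadlines from February 3, 2003 to May 13, 2003 tolled the period for 99 days, extending the deadline to February 24, 2005.
None of the other events listed affects the running of the period under the stated rules.
Filing on January 18, 2005 beat the February 24, 2005 deadline — the action is timely.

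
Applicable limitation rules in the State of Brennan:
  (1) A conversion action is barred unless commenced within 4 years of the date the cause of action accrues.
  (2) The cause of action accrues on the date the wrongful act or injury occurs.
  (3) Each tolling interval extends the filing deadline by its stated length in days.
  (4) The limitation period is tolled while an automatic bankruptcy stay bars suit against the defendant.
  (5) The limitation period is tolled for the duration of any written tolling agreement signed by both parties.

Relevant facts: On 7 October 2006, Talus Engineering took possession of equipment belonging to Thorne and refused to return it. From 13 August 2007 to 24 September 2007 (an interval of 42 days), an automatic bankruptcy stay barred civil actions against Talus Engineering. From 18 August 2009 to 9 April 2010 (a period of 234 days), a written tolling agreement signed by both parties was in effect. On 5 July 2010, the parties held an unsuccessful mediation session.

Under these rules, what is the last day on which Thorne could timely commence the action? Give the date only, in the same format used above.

10 July 2011

The limitation period began to run on 7 October 2006.
Adding the 4 years base period to 7 October 2006 gives a deadline of 7 October 2010, before any tolling.
The automatic bankruptcy stay from 13 August 2007 to 24 September 2007 tolled the period for 42 days, extending the deadline to 18 November 2010.
Because the written tolling agreement ran from 18 August 2009 to 9 April 2010, the deadline is extended by 234 days to 10 July 2011.
The other events in the timeline have no effect on the limitation period under the stated rules.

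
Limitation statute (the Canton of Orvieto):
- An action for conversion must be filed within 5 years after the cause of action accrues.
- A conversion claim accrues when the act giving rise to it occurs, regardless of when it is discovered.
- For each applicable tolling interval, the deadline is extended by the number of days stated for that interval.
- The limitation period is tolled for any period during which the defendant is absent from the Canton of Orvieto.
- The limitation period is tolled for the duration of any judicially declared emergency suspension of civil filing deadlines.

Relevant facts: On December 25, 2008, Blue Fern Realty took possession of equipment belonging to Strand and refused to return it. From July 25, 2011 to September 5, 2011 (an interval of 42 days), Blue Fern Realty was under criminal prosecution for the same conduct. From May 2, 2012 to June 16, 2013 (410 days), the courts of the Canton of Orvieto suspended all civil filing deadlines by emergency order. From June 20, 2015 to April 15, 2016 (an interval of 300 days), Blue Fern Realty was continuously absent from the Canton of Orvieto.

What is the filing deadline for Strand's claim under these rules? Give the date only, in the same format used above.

February 8, 2015

The limitation period began to run on December 25, 2008.
Adding the 5 years base period to December 25, 2008 gives a deadline of December 25, 2013, before any tolling.
Because the emergency suspension of filing deadlines ran from May 2, 2012 to June 16, 2013, the deadline is extended by 410 days to February 8, 2015.
The defendant's absence from the jurisdiction starting June 20, 2015 came too late — the period had run on February 8, 2015 — and so does not extend the deadline.
No stated provision tolls the period for a criminal prosecution, so the interval from July 25, 2011 to September 5, 2011 has no effect on the deadline.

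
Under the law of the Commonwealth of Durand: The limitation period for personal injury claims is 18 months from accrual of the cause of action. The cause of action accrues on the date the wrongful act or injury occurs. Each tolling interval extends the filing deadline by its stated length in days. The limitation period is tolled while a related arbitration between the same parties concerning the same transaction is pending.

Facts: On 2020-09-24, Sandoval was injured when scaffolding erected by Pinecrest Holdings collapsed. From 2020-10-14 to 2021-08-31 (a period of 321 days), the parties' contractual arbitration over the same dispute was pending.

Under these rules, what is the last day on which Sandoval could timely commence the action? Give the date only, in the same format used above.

The cause of action accrued on 2020-09-24, the date of the act.
The untolled deadline — 18 months after 2020-09-24 — is 2022-03-24.
The pending related arbitration from 2020-10-14 to 2021-08-31 tolled the period for 321 days, extending the deadline to 2023-02-08.

2023-02-08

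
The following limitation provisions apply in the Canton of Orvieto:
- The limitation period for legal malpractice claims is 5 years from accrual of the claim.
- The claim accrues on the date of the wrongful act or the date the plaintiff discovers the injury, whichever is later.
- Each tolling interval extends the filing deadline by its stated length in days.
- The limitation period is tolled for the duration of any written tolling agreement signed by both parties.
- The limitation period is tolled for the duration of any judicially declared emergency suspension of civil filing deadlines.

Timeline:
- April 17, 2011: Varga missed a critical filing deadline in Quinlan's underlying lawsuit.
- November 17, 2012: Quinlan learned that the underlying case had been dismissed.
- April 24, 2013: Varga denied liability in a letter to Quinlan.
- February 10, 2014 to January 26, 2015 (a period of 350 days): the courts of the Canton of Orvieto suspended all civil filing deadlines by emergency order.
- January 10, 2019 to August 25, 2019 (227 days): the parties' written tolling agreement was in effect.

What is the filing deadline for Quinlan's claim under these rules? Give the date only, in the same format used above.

Because discovery on November 17, 2012 post-dates the April 17, 2011 act, accrual under the later-of rule falls on November 17, 2012.
The untolled deadline — 5 years after November 17, 2012 — is November 17, 2017.
Because the emergency suspension of filing deadlines ran from February 10, 2014 to January 26, 2015, the deadline is extended by 350 days to November 2, 2018.
The written tolling agreement starting January 10, 2019 came too late — the period had run on November 2, 2018 — and so does not extend the deadline.
The other events in the timeline have no effect on the limitation period under the stated rules.

November 2, 2018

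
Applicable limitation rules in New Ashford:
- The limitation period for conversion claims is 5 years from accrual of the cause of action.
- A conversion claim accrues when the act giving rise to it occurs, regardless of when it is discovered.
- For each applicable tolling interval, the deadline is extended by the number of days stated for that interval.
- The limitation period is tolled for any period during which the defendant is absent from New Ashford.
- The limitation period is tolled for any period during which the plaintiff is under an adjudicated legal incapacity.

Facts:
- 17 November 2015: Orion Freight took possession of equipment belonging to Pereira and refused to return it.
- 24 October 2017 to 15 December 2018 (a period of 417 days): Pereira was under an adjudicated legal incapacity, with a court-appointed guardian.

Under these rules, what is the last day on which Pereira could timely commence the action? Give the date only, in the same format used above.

8 January 2022

The cause of action accrued on 17 November 2015, the date of the act.
5 years from 17 November 2015 is 17 November 2020.
Because the plaintiff's legal incapacity ran from 24 October 2017 to 15 December 2018, the deadline is extended by 417 days to 8 January 2022.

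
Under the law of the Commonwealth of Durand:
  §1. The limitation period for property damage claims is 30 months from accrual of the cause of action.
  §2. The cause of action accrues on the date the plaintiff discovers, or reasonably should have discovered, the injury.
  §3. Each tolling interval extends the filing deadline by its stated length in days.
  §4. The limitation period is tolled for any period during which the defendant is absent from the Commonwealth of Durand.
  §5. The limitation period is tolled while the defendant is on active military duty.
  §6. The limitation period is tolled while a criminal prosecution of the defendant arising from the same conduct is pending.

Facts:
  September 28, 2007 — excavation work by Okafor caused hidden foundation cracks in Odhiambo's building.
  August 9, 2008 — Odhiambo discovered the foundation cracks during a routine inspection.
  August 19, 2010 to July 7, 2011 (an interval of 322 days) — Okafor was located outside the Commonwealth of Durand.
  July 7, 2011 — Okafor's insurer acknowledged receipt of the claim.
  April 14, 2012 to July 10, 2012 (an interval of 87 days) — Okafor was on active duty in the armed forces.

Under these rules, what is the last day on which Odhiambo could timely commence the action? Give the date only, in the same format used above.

December 28, 2011

Under the discovery rule, the claim accrued on August 9, 2008, when Odhiambo discovered the injury — not on the September 28, 2007 date of the underlying act.
Adding the 30 months base period to August 9, 2008 gives a deadline of February 9, 2011, before any tolling.
Because the defendant's absence from the jurisdiction ran from August 19, 2010 to July 7, 2011, the deadline is extended by 322 days to December 28, 2011.
The defendant's active military service from April 14, 2012 to July 10, 2012 began after the period had already run on December 28, 2011, so it has no tolling effect.
The other events in the timeline have no effect on the limitation period under the stated rules.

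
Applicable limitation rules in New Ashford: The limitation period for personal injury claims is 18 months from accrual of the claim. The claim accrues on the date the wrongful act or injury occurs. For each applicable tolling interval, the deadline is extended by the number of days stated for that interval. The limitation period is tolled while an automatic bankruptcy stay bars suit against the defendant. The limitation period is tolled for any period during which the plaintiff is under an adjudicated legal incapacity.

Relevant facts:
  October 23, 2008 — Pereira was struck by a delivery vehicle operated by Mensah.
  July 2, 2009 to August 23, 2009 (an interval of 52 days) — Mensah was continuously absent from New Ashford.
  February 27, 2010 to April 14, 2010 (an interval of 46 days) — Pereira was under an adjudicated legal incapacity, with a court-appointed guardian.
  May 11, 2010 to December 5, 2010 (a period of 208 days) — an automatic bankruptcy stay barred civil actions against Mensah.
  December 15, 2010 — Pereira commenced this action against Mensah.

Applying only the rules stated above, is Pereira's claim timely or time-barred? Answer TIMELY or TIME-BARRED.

TIMELY

The claim accrued on October 23, 2008, when the wrongful act occurred.
Adding the 18 months base period to October 23, 2008 gives a deadline of April 23, 2010, before any tolling.
The period was tolled for 46 days by the plaintiff's legal incapacity (February 27, 2010 to April 14, 2010), pushing the deadline to June 8, 2010.
Because the automatic bankruptcy stay ran from May 11, 2010 to December 5, 2010, the deadline is extended by 208 days to January 2, 2011.
No stated provision tolls the period for the defendant's absence, so the interval from July 2, 2009 to August 23, 2009 has no effect on the deadline.
Pereira filed on December 15, 2010, before the January 2, 2011 deadline, so the action is timely.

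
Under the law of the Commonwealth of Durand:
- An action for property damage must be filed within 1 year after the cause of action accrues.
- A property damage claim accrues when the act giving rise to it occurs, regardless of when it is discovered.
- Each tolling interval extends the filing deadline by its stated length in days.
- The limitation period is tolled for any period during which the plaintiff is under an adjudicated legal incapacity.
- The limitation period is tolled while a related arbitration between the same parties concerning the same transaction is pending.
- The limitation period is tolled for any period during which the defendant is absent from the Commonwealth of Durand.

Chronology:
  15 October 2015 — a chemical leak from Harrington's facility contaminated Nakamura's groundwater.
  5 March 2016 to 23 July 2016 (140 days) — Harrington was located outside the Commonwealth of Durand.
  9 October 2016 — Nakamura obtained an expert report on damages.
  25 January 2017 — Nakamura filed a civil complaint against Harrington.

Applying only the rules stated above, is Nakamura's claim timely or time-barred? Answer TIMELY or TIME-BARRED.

TIMELY

The cause of action accrued on 15 October 2015, the date of the act.
1 year from 15 October 2015 is 15 October 2016.
Because the defendant's absence from the jurisdiction ran from 5 March 2016 to 23 July 2016, the deadline is extended by 140 days to 4 March 2017.
Nothing else in the chronology tolls or restarts the period.
The 25 January 2017 filing precedes the 4 March 2017 deadline; the claim is timely.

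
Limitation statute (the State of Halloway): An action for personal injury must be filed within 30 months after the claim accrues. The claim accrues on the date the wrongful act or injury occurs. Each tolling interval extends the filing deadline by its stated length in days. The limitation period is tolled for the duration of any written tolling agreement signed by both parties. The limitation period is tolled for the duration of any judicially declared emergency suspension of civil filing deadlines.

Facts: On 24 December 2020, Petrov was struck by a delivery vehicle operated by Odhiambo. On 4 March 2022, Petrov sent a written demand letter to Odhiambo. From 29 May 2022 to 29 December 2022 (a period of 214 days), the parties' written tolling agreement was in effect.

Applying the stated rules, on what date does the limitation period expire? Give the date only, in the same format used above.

The limitation period began to run on 24 December 2020.
Adding the 30 months base period to 24 December 2020 gives a deadline of 24 June 2023, before any tolling.
The period was tolled for 214 days by the written tolling agreement (29 May 2022 to 29 December 2022), pushing the deadline to 24 January 2024.
The other events in the timeline have no effect on the limitation period under the stated rules.

24 January 2024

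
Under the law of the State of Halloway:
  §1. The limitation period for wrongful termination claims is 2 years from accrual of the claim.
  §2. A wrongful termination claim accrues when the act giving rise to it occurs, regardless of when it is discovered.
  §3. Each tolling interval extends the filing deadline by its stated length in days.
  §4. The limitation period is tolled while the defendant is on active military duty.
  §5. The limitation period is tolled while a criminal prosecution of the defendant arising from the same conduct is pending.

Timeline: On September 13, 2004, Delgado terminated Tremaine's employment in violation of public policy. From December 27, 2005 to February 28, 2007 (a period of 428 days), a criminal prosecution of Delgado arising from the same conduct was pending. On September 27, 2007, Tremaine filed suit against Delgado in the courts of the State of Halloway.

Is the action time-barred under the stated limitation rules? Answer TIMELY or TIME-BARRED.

The claim accrued on September 13, 2004, when the wrongful act occurred.
The untolled deadline — 2 years after September 13, 2004 — is September 13, 2006.
The pending criminal prosecution from December 27, 2005 to February 28, 2007 tolled the period for 428 days, extending the deadline to November 15, 2007.
Filing on September 27, 2007 beat the November 15, 2007 deadline — the action is timely.

TIMELY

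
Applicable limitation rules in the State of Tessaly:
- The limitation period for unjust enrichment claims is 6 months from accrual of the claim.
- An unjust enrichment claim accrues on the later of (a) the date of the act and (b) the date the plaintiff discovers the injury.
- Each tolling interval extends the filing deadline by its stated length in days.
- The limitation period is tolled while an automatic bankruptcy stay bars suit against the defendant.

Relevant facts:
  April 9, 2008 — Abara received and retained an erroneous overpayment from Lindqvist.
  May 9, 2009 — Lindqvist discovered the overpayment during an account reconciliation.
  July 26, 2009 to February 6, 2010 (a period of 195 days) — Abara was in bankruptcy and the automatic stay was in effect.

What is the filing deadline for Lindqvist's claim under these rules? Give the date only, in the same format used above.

May 23, 2010

Taking the later of the act (April 9, 2008) and discovery (May 9, 2009), the claim accrued on May 9, 2009.
6 months from May 9, 2009 is November 9, 2009.
Because the automatic bankruptcy stay ran from July 26, 2009 to February 6, 2010, the deadline is extended by 195 days to May 23, 2010.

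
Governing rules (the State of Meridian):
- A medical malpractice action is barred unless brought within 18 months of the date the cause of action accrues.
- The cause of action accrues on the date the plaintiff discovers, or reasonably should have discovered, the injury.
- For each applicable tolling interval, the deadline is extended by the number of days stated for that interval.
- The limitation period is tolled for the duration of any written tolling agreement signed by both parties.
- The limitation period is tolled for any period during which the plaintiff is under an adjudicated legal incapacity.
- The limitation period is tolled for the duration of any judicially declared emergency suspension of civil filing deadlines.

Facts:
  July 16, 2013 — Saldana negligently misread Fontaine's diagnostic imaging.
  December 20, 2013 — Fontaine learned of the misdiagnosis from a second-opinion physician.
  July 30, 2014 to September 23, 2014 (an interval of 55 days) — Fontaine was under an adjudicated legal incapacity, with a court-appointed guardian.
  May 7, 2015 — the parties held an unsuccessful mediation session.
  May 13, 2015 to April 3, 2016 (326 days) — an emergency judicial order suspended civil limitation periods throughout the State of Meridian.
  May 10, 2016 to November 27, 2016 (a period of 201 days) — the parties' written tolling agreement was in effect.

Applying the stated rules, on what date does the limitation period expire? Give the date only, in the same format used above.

The claim did not accrue until Fontaine discovered the injury on December 20, 2013; the July 16, 2013 act date does not start the clock under the stated rule.
The untolled deadline — 18 months after December 20, 2013 — is June 20, 2015.
The period was tolled for 55 days by the plaintiff's legal incapacity (July 30, 2014 to September 23, 2014), pushing the deadline to August 14, 2015.
Because the emergency suspension of filing deadlines ran from May 13, 2015 to April 3, 2016, the deadline is extended by 326 days to July 5, 2016.
The written tolling agreement from May 10, 2016 to November 27, 2016 tolled the period for 201 days, extending the deadline to January 22, 2017.
None of the other events listed affects the running of the period under the stated rules.

January 22, 2017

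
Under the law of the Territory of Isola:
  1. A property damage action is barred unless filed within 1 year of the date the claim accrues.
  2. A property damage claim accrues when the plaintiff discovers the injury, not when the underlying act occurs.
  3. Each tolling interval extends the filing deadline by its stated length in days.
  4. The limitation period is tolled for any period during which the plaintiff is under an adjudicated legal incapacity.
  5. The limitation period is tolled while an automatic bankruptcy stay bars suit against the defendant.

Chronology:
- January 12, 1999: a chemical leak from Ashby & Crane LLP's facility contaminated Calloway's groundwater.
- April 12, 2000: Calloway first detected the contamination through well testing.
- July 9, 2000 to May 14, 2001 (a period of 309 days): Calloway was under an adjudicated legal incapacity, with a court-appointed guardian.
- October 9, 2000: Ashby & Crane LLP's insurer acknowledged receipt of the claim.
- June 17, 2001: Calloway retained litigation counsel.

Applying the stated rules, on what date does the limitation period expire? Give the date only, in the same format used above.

Accrual is tied to discovery, so the period began on April 12, 2000 rather than on January 12, 1999 when the act occurred.
Adding the 1 year base period to April 12, 2000 gives a deadline of April 12, 2001, before any tolling.
The plaintiff's legal incapacity from July 9, 2000 to May 14, 2001 tolled the period for 309 days, extending the deadline to February 15, 2002.
The other events in the timeline have no effect on the limitation period under the stated rules.

February 15, 2002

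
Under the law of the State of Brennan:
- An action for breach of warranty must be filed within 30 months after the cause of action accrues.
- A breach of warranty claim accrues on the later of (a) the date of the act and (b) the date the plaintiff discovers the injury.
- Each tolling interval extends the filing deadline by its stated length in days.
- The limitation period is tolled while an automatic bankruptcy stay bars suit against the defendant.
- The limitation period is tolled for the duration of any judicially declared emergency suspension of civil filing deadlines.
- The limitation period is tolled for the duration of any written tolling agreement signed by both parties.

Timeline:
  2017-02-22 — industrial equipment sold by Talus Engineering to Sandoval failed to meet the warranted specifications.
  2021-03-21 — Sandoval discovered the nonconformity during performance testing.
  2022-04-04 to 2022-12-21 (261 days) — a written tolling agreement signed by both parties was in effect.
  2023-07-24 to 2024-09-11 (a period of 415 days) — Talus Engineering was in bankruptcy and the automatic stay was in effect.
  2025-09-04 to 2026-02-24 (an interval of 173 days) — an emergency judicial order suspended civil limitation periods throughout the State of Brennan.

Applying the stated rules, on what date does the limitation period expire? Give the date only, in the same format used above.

2025-07-28

Because discovery on 2021-03-21 post-dates the 2017-02-22 act, accrual under the later-of rule falls on 2021-03-21.
30 months from 2021-03-21 is 2023-09-21.
Because the written tolling agreement ran from 2022-04-04 to 2022-12-21, the deadline is extended by 261 days to 2024-06-08.
Because the automatic bankruptcy stay ran from 2023-07-24 to 2024-09-11, the deadline is extended by 415 days to 2025-07-28.
The emergency suspension of filing deadlines starting 2025-09-04 came too late — the period had run on 2025-07-28 — and so does not extend the deadline.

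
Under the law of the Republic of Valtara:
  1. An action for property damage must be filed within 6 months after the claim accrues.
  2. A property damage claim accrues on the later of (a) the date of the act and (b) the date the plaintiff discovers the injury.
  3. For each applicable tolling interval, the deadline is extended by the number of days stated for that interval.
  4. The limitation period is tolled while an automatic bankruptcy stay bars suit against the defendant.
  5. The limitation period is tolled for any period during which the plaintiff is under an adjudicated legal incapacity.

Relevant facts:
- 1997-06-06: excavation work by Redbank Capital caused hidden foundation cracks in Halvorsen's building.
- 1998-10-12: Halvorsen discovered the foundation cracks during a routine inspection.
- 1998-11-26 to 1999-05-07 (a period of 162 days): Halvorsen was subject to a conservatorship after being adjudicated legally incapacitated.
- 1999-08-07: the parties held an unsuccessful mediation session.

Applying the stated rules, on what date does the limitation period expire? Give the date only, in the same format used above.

The claim accrued on 1998-10-12 — the later of the 1997-06-06 act and the 1998-10-12 discovery.
6 months from 1998-10-12 is 1999-04-12.
Because the plaintiff's legal incapacity ran from 1998-11-26 to 1999-05-07, the deadline is extended by 162 days to 1999-09-21.
Nothing else in the chronology tolls or restarts the period.

1999-09-21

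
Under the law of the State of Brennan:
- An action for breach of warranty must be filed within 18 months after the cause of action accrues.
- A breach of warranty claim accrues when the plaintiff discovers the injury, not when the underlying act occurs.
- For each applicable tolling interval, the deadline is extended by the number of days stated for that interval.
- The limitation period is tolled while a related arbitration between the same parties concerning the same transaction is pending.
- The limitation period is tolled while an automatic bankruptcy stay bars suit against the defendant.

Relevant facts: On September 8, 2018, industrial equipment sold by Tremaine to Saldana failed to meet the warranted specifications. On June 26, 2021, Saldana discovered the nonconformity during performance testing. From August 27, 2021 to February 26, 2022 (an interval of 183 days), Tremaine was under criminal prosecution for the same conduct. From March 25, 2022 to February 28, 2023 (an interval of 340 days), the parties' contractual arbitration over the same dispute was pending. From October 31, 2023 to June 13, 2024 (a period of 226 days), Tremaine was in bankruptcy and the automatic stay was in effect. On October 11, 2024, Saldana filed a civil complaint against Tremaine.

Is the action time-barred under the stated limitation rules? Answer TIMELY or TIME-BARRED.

The claim did not accrue until Saldana discovered the injury on June 26, 2021; the September 8, 2018 act date does not start the clock under the stated rule.
18 months from June 26, 2021 is December 26, 2022.
The pending related arbitration from March 25, 2022 to February 28, 2023 tolled the period for 340 days, extending the deadline to December 1, 2023.
The automatic bankruptcy stay from October 31, 2023 to June 13, 2024 tolled the period for 226 days, extending the deadline to July 14, 2024.
The pending criminal prosecution from August 27, 2021 to February 26, 2022 does not toll the period, because no stated rule makes a criminal prosecution a tolling event.
Saldana filed on October 11, 2024, after the July 14, 2024 deadline, so the action is time-barred.

TIME-BARRED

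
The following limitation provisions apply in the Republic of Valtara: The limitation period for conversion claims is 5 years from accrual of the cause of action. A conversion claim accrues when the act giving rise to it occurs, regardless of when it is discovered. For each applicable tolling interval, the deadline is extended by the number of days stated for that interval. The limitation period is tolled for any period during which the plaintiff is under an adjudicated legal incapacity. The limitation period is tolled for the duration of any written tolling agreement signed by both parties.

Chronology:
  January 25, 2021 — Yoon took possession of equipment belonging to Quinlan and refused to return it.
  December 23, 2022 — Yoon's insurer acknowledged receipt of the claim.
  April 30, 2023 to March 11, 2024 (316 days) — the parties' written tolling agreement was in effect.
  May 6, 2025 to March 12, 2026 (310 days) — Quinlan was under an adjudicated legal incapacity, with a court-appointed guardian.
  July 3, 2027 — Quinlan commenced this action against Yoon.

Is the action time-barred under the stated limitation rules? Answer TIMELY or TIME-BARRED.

TIMELY

The claim accrued on January 25, 2021, when the wrongful act occurred.
5 years from January 25, 2021 is January 25, 2026.
The period was tolled for 316 days by the written tolling agreement (April 30, 2023 to March 11, 2024), pushing the deadline to December 7, 2026.
The period was tolled for 310 days by the plaintiff's legal incapacity (May 6, 2025 to March 12, 2026), pushing the deadline to October 13, 2027.
The other events in the timeline have no effect on the limitation period under the stated rules.
Quinlan filed on July 3, 2027, before the October 13, 2027 deadline, so the action is timely.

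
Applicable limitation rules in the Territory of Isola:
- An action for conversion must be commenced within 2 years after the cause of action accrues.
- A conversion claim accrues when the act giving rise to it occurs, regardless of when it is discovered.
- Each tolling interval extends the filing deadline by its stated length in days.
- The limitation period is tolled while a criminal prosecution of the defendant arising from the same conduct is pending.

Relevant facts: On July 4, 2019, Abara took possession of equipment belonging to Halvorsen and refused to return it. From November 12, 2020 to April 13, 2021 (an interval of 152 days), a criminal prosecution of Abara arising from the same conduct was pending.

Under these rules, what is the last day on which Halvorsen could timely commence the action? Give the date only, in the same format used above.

The claim accrued on July 4, 2019, when the wrongful act occurred.
The untolled deadline — 2 years after July 4, 2019 — is July 4, 2021.
The period was tolled for 152 days by the pending criminal prosecution (November 12, 2020 to April 13, 2021), pushing the deadline to December 3, 2021.

December 3, 2021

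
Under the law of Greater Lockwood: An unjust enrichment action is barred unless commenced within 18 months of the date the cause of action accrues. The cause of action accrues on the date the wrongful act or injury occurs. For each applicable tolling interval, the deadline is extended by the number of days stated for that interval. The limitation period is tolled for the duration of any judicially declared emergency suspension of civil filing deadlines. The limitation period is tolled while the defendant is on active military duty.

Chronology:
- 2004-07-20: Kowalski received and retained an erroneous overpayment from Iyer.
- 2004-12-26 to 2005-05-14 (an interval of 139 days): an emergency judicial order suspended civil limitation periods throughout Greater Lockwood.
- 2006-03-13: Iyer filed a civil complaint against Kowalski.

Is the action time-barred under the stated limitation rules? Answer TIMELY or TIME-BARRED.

The cause of action accrued on 2004-07-20, the date of the act.
18 months from 2004-07-20 is 2006-01-20.
The period was tolled for 139 days by the emergency suspension of filing deadlines (2004-12-26 to 2005-05-14), pushing the deadline to 2006-06-08.
The 2006-03-13 filing precedes the 2006-06-08 deadline; the claim is timely.

TIMELY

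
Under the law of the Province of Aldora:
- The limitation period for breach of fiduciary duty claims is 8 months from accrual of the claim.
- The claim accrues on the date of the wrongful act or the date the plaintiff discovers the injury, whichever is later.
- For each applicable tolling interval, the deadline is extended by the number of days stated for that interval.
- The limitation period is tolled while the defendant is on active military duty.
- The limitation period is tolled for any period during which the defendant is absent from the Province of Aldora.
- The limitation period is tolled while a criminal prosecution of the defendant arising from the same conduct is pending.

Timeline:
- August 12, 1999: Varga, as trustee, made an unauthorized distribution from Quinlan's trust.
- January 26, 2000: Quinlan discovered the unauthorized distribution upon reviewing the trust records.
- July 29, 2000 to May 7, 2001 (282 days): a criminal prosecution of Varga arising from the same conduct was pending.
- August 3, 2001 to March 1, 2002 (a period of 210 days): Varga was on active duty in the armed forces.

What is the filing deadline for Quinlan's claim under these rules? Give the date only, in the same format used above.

Because discovery on January 26, 2000 post-dates the August 12, 1999 act, accrual under the later-of rule falls on January 26, 2000.
8 months from January 26, 2000 is September 26, 2000.
Because the pending criminal prosecution ran from July 29, 2000 to May 7, 2001, the deadline is extended by 282 days to July 5, 2001.
The defendant's active military service from August 3, 2001 to March 1, 2002 began after the period had already run on July 5, 2001, so it has no tolling effect.

July 5, 2001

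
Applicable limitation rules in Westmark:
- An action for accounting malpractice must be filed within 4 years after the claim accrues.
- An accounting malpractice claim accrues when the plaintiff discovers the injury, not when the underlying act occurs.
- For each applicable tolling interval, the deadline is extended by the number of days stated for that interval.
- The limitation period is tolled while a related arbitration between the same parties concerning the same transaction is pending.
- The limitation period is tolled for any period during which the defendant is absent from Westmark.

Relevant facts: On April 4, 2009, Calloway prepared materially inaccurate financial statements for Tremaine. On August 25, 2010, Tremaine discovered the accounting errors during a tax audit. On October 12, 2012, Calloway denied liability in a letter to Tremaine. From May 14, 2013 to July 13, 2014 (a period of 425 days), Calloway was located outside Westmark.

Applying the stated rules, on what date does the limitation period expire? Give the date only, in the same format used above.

October 24, 2015

Under the discovery rule, the claim accrued on August 25, 2010, when Tremaine discovered the injury — not on the April 4, 2009 date of the underlying act.
4 years from August 25, 2010 is August 25, 2014.
Because the defendant's absence from the jurisdiction ran from May 14, 2013 to July 13, 2014, the deadline is extended by 425 days to October 24, 2015.
None of the other events listed affects the running of the period under the stated rules.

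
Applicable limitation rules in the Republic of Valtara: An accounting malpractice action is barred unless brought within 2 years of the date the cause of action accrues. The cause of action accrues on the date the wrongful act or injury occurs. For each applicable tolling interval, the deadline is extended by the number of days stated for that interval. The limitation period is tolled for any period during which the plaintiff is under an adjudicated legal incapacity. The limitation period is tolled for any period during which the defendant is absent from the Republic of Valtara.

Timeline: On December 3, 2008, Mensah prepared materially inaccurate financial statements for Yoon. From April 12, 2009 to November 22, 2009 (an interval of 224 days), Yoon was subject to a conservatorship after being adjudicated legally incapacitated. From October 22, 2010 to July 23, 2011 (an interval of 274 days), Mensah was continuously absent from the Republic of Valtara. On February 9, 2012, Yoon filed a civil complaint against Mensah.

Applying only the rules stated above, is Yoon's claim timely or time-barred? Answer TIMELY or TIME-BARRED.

The cause of action accrued on December 3, 2008, the date of the act.
Adding the 2 years base period to December 3, 2008 gives a deadline of December 3, 2010, before any tolling.
The period was tolled for 224 days by the plaintiff's legal incapacity (April 12, 2009 to November 22, 2009), pushing the deadline to July 15, 2011.
Because the defendant's absence from the jurisdiction ran from October 22, 2010 to July 23, 2011, the deadline is extended by 274 days to April 14, 2012.
The February 9, 2012 filing precedes the April 14, 2012 deadline; the claim is timely.

TIMELY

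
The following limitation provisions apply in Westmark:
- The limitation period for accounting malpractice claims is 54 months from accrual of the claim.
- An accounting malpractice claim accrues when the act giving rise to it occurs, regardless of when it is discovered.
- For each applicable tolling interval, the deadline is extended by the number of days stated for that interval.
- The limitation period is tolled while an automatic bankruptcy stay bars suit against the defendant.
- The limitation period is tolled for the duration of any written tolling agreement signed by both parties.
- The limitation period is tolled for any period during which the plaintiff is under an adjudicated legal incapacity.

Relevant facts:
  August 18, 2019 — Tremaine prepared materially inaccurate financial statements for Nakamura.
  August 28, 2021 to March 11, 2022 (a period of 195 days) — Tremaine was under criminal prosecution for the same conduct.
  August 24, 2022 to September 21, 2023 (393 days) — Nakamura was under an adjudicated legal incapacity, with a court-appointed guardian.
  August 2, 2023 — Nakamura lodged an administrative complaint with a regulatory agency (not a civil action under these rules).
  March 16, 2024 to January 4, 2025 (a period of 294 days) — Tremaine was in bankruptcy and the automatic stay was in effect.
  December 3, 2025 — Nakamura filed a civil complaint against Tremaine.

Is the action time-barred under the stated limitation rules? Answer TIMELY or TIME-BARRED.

TIMELY

The claim accrued on August 18, 2019, when the wrongful act occurred.
Adding the 54 months base period to August 18, 2019 gives a deadline of February 18, 2024, before any tolling.
The period was tolled for 393 days by the plaintiff's legal incapacity (August 24, 2022 to September 21, 2023), pushing the deadline to March 17, 2025.
Because the automatic bankruptcy stay ran from March 16, 2024 to January 4, 2025, the deadline is extended by 294 days to January 5, 2026.
No stated provision tolls the period for a criminal prosecution, so the interval from August 28, 2021 to March 11, 2022 has no effect on the deadline.
The other events in the timeline have no effect on the limitation period under the stated rules.
Nakamura filed on December 3, 2025, before the January 5, 2026 deadline, so the action is timely.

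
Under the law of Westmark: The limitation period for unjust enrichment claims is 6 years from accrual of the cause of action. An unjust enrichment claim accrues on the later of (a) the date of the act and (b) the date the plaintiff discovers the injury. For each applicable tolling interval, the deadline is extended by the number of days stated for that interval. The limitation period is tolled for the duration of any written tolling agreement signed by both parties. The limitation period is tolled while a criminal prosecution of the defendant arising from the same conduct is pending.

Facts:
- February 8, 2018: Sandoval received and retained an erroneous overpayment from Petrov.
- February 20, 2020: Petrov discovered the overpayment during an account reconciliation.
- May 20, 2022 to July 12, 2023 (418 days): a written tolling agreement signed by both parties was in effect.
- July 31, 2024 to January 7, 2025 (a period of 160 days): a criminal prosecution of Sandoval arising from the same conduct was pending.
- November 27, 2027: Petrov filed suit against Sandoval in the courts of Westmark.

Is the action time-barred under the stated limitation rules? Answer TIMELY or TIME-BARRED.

The claim accrued on February 20, 2020 — the later of the February 8, 2018 act and the February 20, 2020 discovery.
6 years from February 20, 2020 is February 20, 2026.
Because the written tolling agreement ran from May 20, 2022 to July 12, 2023, the deadline is extended by 418 days to April 14, 2027.
Because the pending criminal prosecution ran from July 31, 2024 to January 7, 2025, the deadline is extended by 160 days to September 21, 2027.
Petrov filed on November 27, 2027, after the September 21, 2027 deadline, so the action is time-barred.

TIME-BARRED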